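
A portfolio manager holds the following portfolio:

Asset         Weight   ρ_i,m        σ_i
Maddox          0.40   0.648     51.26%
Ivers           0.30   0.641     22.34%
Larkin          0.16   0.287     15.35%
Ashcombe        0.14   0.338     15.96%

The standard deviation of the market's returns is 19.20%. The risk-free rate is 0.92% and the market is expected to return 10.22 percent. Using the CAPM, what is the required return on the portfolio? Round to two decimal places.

β_Maddox = 0.648 × 51.26% / 19.20% = 1.7300
β_Ivers = 0.641 × 22.34% / 19.20% = 0.7458
β_Larkin = 0.287 × 15.35% / 19.20% = 0.2295
β_Ashcombe = 0.338 × 15.96% / 19.20% = 0.2810
β_P = Σ w_i β_i = 0.40×1.7300 + 0.30×0.7458 + 0.16×0.2295 + 0.14×0.2810 = 0.9918
MRP = 10.22% − 0.92% = 9.30%
E(R_P) = R_f + β_P × MRP = 0.92% + 0.9918 × 9.30% = 10.14%

10.14%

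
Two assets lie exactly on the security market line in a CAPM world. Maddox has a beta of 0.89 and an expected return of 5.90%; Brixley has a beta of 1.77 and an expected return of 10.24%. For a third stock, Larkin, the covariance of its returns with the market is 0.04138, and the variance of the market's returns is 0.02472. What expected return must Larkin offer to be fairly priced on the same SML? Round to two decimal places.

9.77%

MRP = (10.24% − 5.90%) / (1.77 − 0.89) = 4.9318%
R_f = 5.90% − 0.89 × 4.9318% = 1.5107%
β_Larkin = Cov / Var(R_m) = 0.04138 / 0.02472 = 1.6739
E(R_Larkin) = R_f + β × MRP = 1.5107% + 1.6739 × 4.9318% = 9.77%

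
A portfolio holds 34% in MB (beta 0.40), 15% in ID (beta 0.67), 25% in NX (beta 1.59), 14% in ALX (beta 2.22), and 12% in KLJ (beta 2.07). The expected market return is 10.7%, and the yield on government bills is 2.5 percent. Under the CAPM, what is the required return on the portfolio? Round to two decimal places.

β_P = Σ w_i β_i = 0.34×0.40 + 0.15×0.67 + 0.25×1.59 + 0.14×2.22 + 0.12×2.07 = 1.1932
MRP = 10.7% − 2.5% = 8.20%
E(R_P) = R_f + β_P × MRP = 2.5% + 1.1932 × 8.2% = 12.28%

12.28%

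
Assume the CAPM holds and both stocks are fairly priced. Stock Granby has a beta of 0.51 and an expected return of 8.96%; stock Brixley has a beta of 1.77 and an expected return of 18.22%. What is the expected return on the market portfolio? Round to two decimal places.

12.56%

Both satisfy E(R) = R_f + β·MRP, so the slope of the SML is
MRP = (18.22% − 8.96%) / (1.77 − 0.51) = 9.26% / 1.26 = 7.3492%
R_f = E(R_Granby) − β_Granby·MRP = 8.96% − 0.51 × 7.3492% = 5.2119%
E(R_m) = R_f + MRP = 5.2119% + 7.3492% = 12.56%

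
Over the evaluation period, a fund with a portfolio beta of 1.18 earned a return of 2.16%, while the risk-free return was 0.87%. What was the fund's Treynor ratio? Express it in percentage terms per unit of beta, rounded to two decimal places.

Treynor = (R_P − R_f) / β_P = (2.16% − 0.87%) / 1.1800 = 1.29% / 1.1800 = 1.09%

1.09%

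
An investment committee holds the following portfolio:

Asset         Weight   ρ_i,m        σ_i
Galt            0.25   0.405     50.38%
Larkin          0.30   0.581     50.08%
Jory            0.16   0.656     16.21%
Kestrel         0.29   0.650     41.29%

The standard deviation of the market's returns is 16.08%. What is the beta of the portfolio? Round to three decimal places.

1.450

β_Galt = 0.405 × 50.38% / 16.08% = 1.2689
β_Larkin = 0.581 × 50.08% / 16.08% = 1.8095
β_Jory = 0.656 × 16.21% / 16.08% = 0.6613
β_Kestrel = 0.650 × 41.29% / 16.08% = 1.6691
β_P = Σ w_i β_i = 0.25×1.2689 + 0.30×1.8095 + 0.16×0.6613 + 0.29×1.6691 = 1.4499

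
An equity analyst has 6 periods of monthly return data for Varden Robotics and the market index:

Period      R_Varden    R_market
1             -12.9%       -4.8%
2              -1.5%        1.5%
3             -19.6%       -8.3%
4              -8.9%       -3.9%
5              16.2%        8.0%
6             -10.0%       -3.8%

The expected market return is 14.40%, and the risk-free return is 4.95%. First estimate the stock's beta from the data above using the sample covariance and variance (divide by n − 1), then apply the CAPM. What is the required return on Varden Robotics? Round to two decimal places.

Mean R_i = (-12.9 − 1.5 − 19.6 − 8.9 + 16.2 − 10.0) / 6 = -6.1167%
Mean R_m = (-4.8 + 1.5 − 8.3 − 3.9 + 8.0 − 3.8) / 6 = -1.8833%
Σ(R_i − R̄_i)(R_m − R̄_m) = 355.5417  ⇒  Cov = 355.5417 / 5 = 71.1083
Σ(R_m − R̄_m)² = 166.5483  ⇒  Var(R_m) = 166.5483 / 5 = 33.3097
β = Cov / Var(R_m) = 71.1083 / 33.3097 = 2.1348
MRP = 14.40% − 4.95% = 9.45%
E(R) = R_f + β × MRP = 4.95% + 2.1348 × 9.45% = 25.12%

25.12%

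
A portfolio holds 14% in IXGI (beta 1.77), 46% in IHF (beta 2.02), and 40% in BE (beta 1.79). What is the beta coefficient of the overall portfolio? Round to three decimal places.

β_P = Σ w_i β_i = 0.14×1.77 + 0.46×2.02 + 0.40×1.79 = 1.8930

1.893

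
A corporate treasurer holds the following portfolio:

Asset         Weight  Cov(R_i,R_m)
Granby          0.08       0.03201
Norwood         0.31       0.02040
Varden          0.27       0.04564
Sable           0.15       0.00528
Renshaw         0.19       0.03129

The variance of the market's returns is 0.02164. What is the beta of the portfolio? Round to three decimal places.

1.291

β_Granby = 0.03201 / 0.02164 = 1.4792
β_Norwood = 0.02040 / 0.02164 = 0.9427
β_Varden = 0.04564 / 0.02164 = 2.1091
β_Sable = 0.00528 / 0.02164 = 0.2440
β_Renshaw = 0.03129 / 0.02164 = 1.4459
β_P = Σ w_i β_i = 0.08×1.4792 + 0.31×0.9427 + 0.27×2.1091 + 0.15×0.2440 + 0.19×1.4459 = 1.2914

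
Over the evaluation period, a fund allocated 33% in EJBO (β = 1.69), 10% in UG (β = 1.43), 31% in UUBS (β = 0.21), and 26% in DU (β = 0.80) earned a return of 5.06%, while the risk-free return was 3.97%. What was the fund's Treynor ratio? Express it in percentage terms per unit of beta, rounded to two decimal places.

β_P = 0.33×1.69 + 0.10×1.43 + 0.31×0.21 + 0.26×0.80 = 0.9738
Treynor = (R_P − R_f) / β_P = (5.06% − 3.97%) / 0.9738 = 1.09% / 0.9738 = 1.12%

1.12%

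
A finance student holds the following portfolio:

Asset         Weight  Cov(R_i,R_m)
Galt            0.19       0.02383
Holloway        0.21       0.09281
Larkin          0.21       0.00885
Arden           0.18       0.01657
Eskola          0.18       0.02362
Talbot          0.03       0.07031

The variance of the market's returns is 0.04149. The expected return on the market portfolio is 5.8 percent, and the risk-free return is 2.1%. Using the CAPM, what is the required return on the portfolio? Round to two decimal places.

β_Galt = 0.02383 / 0.04149 = 0.5744
β_Holloway = 0.09281 / 0.04149 = 2.2369
β_Larkin = 0.00885 / 0.04149 = 0.2133
β_Arden = 0.01657 / 0.04149 = 0.3994
β_Eskola = 0.02362 / 0.04149 = 0.5693
β_Talbot = 0.07031 / 0.04149 = 1.6946
β_P = Σ w_i β_i = 0.19×0.5744 + 0.21×2.2369 + 0.21×0.2133 + 0.18×0.3994 + 0.18×0.5693 + 0.03×1.6946 = 0.8489
MRP = 5.8% − 2.1% = 3.70%
E(R_P) = R_f + β_P × MRP = 2.1% + 0.8489 × 3.7% = 5.24%

5.24%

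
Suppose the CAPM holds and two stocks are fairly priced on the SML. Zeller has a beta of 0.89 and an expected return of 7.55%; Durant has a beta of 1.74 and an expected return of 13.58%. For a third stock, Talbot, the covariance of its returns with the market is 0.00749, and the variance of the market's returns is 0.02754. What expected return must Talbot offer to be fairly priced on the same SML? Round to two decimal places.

MRP = (13.58% − 7.55%) / (1.74 − 0.89) = 7.0941%
R_f = 7.55% − 0.89 × 7.0941% = 1.2363%
β_Talbot = Cov / Var(R_m) = 0.00749 / 0.02754 = 0.2720
E(R_Talbot) = R_f + β × MRP = 1.2363% + 0.2720 × 7.0941% = 3.17%

3.17%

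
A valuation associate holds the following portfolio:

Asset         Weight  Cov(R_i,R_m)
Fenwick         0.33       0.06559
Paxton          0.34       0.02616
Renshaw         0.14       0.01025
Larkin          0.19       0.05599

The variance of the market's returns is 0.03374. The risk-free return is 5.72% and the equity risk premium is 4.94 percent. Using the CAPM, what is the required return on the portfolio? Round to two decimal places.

β_Fenwick = 0.06559 / 0.03374 = 1.9440
β_Paxton = 0.02616 / 0.03374 = 0.7753
β_Renshaw = 0.01025 / 0.03374 = 0.3038
β_Larkin = 0.05599 / 0.03374 = 1.6595
β_P = Σ w_i β_i = 0.33×1.9440 + 0.34×0.7753 + 0.14×0.3038 + 0.19×1.6595 = 1.2630
E(R_P) = R_f + β_P × MRP = 5.72% + 1.2630 × 4.94% = 11.96%

11.96%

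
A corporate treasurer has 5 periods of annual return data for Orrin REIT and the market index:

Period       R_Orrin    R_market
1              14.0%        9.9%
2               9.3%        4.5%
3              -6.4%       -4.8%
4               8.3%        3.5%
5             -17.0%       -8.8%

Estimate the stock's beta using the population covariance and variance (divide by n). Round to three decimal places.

1.684

Mean R_i = (14.0 + 9.3 − 6.4 + 8.3 − 17.0) / 5 = 1.6400%
Mean R_m = (9.9 + 4.5 − 4.8 + 3.5 − 8.8) / 5 = 0.8600%
Σ(R_i − R̄_i)(R_m − R̄_m) = 382.7680  ⇒  Cov = 382.7680 / 5 = 76.5536
Σ(R_m − R̄_m)² = 227.2920  ⇒  Var(R_m) = 227.2920 / 5 = 45.4584
β = Cov / Var(R_m) = 76.5536 / 45.4584 = 1.6840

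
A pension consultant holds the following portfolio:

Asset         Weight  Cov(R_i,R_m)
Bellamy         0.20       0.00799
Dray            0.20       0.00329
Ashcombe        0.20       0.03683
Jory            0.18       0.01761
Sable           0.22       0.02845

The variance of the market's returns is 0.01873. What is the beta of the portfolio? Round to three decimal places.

1.017

β_Bellamy = 0.00799 / 0.01873 = 0.4266
β_Dray = 0.00329 / 0.01873 = 0.1757
β_Ashcombe = 0.03683 / 0.01873 = 1.9664
β_Jory = 0.01761 / 0.01873 = 0.9402
β_Sable = 0.02845 / 0.01873 = 1.5190
β_P = Σ w_i β_i = 0.20×0.4266 + 0.20×0.1757 + 0.20×1.9664 + 0.18×0.9402 + 0.22×1.5190 = 1.0172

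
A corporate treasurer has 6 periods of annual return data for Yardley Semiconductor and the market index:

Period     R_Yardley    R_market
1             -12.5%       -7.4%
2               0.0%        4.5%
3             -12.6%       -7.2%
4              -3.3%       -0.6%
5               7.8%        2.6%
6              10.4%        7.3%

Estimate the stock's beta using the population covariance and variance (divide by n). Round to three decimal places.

Mean R_i = (-12.5 + 0.0 − 12.6 − 3.3 + 7.8 + 10.4) / 6 = -1.7000%
Mean R_m = (-7.4 + 4.5 − 7.2 − 0.6 + 2.6 + 7.3) / 6 = -0.1333%
Σ(R_i − R̄_i)(R_m − R̄_m) = 280.0400  ⇒  Cov = 280.0400 / 6 = 46.6733
Σ(R_m − R̄_m)² = 187.1533  ⇒  Var(R_m) = 187.1533 / 6 = 31.1922
β = Cov / Var(R_m) = 46.6733 / 31.1922 = 1.4963

1.496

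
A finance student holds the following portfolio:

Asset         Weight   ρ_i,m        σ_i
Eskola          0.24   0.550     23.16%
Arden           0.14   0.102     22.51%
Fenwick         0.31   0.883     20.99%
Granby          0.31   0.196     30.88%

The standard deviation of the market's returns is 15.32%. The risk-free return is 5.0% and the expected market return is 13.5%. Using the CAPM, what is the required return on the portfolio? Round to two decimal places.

11.10%

β_Eskola = 0.550 × 23.16% / 15.32% = 0.8315
β_Arden = 0.102 × 22.51% / 15.32% = 0.1499
β_Fenwick = 0.883 × 20.99% / 15.32% = 1.2098
β_Granby = 0.196 × 30.88% / 15.32% = 0.3951
β_P = Σ w_i β_i = 0.24×0.8315 + 0.14×0.1499 + 0.31×1.2098 + 0.31×0.3951 = 0.7181
MRP = 13.5% − 5.0% = 8.50%
E(R_P) = R_f + β_P × MRP = 5.0% + 0.7181 × 8.5% = 11.10%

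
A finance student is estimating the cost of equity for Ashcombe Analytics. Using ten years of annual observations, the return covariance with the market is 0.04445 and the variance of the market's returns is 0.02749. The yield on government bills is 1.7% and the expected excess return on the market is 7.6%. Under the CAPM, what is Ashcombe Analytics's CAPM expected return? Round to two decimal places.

β = Cov(R_i, R_m) / Var(R_m) = 0.04445 / 0.02749 = 1.6170
E(R) = R_f + β × MRP = 1.7% + 1.6170 × 7.6% = 13.99%

13.99%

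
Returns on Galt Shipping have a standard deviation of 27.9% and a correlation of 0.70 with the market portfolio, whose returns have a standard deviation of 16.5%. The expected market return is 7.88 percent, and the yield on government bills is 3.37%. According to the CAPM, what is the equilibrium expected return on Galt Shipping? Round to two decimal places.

β = ρ × σ_i / σ_m = 0.70 × 27.9% / 16.5% = 1.1836
MRP = 7.88% − 3.37% = 4.51%
E(R) = 3.37% + 1.1836 × 4.51% = 8.71%

8.71%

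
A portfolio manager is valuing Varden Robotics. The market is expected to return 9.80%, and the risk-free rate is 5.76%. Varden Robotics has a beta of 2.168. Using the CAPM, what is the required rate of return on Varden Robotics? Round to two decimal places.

14.52%

Market risk premium = E(R_m) − R_f = 9.80% − 5.76% = 4.04%
E(R) = R_f + β × MRP = 5.76% + 2.168 × 4.04% = 14.52%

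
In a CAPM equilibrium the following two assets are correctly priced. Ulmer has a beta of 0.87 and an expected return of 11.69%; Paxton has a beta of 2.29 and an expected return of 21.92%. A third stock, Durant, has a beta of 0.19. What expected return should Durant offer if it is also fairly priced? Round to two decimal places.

MRP (SML slope) = (21.92% − 11.69%) / (2.29 − 0.87) = 10.23% / 1.42 = 7.2042%
R_f (intercept) = 11.69% − 0.87 × 7.2042% = 5.4223%
E(R_Durant) = R_f + β × MRP = 5.4223% + 0.19 × 7.2042% = 6.79%

6.79%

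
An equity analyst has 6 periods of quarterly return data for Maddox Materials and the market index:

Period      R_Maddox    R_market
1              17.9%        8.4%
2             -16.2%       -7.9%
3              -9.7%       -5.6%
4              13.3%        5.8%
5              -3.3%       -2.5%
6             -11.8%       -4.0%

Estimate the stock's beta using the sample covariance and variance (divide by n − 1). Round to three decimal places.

Mean R_i = (17.9 − 16.2 − 9.7 + 13.3 − 3.3 − 11.8) / 6 = -1.6333%
Mean R_m = (8.4 − 7.9 − 5.6 + 5.8 − 2.5 − 4.0) / 6 = -0.9667%
Σ(R_i − R̄_i)(R_m − R̄_m) = 455.7767  ⇒  Cov = 455.7767 / 5 = 91.1553
Σ(R_m − R̄_m)² = 214.6133  ⇒  Var(R_m) = 214.6133 / 5 = 42.9227
β = Cov / Var(R_m) = 91.1553 / 42.9227 = 2.1237

2.124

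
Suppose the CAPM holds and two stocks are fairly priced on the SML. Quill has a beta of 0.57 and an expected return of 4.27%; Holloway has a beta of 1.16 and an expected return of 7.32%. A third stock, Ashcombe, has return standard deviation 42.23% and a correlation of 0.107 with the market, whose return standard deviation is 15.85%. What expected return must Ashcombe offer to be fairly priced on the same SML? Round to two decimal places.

MRP = (7.32% − 4.27%) / (1.16 − 0.57) = 5.1695%
R_f = 4.27% − 0.57 × 5.1695% = 1.3234%
β_Ashcombe = ρ·σ_i/σ_m = 0.107 × 42.23 / 15.85 = 0.2851
E(R_Ashcombe) = R_f + β × MRP = 1.3234% + 0.2851 × 5.1695% = 2.80%

2.80%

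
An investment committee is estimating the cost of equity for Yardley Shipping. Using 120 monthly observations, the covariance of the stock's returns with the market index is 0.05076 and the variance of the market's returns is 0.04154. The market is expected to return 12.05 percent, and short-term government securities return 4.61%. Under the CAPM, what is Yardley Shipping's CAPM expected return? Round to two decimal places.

β = Cov(R_i, R_m) / Var(R_m) = 0.05076 / 0.04154 = 1.2220
MRP = 12.05% − 4.61% = 7.44%
E(R) = R_f + β × MRP = 4.61% + 1.2220 × 7.44% = 13.70%

13.70%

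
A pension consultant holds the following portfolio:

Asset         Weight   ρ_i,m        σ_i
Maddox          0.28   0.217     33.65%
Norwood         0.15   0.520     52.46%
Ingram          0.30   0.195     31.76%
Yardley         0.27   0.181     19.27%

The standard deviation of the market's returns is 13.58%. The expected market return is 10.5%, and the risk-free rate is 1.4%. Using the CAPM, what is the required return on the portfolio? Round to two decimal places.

7.39%

β_Maddox = 0.217 × 33.65% / 13.58% = 0.5377
β_Norwood = 0.520 × 52.46% / 13.58% = 2.0088
β_Ingram = 0.195 × 31.76% / 13.58% = 0.4561
β_Yardley = 0.181 × 19.27% / 13.58% = 0.2568
β_P = Σ w_i β_i = 0.28×0.5377 + 0.15×2.0088 + 0.30×0.4561 + 0.27×0.2568 = 0.6580
MRP = 10.5% − 1.4% = 9.10%
E(R_P) = R_f + β_P × MRP = 1.4% + 0.6580 × 9.1% = 7.39%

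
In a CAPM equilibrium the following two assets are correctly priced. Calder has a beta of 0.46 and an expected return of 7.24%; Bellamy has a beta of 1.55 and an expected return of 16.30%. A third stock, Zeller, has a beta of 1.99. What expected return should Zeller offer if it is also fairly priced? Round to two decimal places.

19.96%

MRP (SML slope) = (16.30% − 7.24%) / (1.55 − 0.46) = 9.06% / 1.09 = 8.3119%
R_f (intercept) = 7.24% − 0.46 × 8.3119% = 3.4165%
E(R_Zeller) = R_f + β × MRP = 3.4165% + 1.99 × 8.3119% = 19.96%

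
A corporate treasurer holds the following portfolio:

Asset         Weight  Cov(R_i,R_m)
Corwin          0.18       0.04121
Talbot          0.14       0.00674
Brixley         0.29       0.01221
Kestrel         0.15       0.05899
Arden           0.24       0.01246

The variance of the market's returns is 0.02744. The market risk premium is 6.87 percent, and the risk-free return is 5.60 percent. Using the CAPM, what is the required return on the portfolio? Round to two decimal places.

β_Corwin = 0.04121 / 0.02744 = 1.5018
β_Talbot = 0.00674 / 0.02744 = 0.2456
β_Brixley = 0.01221 / 0.02744 = 0.4450
β_Kestrel = 0.05899 / 0.02744 = 2.1498
β_Arden = 0.01246 / 0.02744 = 0.4541
β_P = Σ w_i β_i = 0.18×1.5018 + 0.14×0.2456 + 0.29×0.4450 + 0.15×2.1498 + 0.24×0.4541 = 0.8652
E(R_P) = R_f + β_P × MRP = 5.60% + 0.8652 × 6.87% = 11.54%

11.54%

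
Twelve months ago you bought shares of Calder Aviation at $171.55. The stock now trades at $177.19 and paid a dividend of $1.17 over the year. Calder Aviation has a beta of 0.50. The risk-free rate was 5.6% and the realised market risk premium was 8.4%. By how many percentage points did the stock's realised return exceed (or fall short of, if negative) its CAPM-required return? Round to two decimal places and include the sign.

Realised HPR = (P1 + D1 − P0) / P0 = (177.19 + 1.17 − 171.55) / 171.55 = 6.81 / 171.55 = 3.9697%
CAPM required = R_f + β·MRP = 5.6% + 0.50 × 8.4% = 9.8000%
α = realised − required = 3.9697% − 9.8000% = -5.83%

-5.83%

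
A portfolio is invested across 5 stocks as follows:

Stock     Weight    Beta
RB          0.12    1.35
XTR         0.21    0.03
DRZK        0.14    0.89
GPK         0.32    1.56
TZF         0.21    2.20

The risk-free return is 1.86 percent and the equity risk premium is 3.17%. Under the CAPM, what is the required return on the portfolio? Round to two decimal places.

β_P = Σ w_i β_i = 0.12×1.35 + 0.21×0.03 + 0.14×0.89 + 0.32×1.56 + 0.21×2.20 = 1.2541
E(R_P) = R_f + β_P × MRP = 1.86% + 1.2541 × 3.17% = 5.84%

5.84%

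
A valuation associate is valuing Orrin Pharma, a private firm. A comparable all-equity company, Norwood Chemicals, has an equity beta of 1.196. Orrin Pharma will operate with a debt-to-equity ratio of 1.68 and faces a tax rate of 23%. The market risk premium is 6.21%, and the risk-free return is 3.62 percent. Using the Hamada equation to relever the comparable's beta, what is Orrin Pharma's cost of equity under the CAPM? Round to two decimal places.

20.65%

β_L = β_U × [1 + (1 − t)(D/E)] = 1.196 × [1 + (1 − 0.23) × 1.68]
    = 1.196 × [1 + 0.77 × 1.68] = 1.196 × 2.2936 = 2.7431
E(R) = R_f + β_L × MRP = 3.62% + 2.7431 × 6.21% = 20.65%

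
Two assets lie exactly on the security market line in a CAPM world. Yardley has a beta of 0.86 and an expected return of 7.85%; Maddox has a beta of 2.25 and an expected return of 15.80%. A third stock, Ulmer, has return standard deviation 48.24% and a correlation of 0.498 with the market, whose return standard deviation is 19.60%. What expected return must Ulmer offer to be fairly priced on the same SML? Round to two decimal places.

9.94%

MRP = (15.80% − 7.85%) / (2.25 − 0.86) = 5.7194%
R_f = 7.85% − 0.86 × 5.7194% = 2.9313%
β_Ulmer = ρ·σ_i/σ_m = 0.498 × 48.24 / 19.60 = 1.2257
E(R_Ulmer) = R_f + β × MRP = 2.9313% + 1.2257 × 5.7194% = 9.94%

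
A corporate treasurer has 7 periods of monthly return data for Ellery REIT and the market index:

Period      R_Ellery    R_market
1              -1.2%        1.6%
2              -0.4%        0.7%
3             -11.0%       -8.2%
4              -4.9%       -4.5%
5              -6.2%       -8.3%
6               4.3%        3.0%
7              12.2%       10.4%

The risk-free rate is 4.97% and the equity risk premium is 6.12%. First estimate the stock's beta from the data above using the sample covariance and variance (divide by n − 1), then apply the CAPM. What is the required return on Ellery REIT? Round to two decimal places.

Mean R_i = (-1.2 − 0.4 − 11.0 − 4.9 − 6.2 + 4.3 + 12.2) / 7 = -1.0286%
Mean R_m = (1.6 + 0.7 − 8.2 − 4.5 − 8.3 + 3.0 + 10.4) / 7 = -0.7571%
Σ(R_i − R̄_i)(R_m − R̄_m) = 295.8386  ⇒  Cov = 295.8386 / 6 = 49.3064
Σ(R_m − R̄_m)² = 272.5771  ⇒  Var(R_m) = 272.5771 / 6 = 45.4295
β = Cov / Var(R_m) = 49.3064 / 45.4295 = 1.0853
E(R) = R_f + β × MRP = 4.97% + 1.0853 × 6.12% = 11.61%

11.61%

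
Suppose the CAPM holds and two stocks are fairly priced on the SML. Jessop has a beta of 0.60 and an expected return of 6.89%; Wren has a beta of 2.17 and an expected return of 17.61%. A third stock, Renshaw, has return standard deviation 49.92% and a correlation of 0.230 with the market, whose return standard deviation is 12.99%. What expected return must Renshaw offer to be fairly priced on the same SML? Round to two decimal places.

MRP = (17.61% − 6.89%) / (2.17 − 0.60) = 6.8280%
R_f = 6.89% − 0.60 × 6.8280% = 2.7932%
β_Renshaw = ρ·σ_i/σ_m = 0.230 × 49.92 / 12.99 = 0.8839
E(R_Renshaw) = R_f + β × MRP = 2.7932% + 0.8839 × 6.8280% = 8.83%

8.83%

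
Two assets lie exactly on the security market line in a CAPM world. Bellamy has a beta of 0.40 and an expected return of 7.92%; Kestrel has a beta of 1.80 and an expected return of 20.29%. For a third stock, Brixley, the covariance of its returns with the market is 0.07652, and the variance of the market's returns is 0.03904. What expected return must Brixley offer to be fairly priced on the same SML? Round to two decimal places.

MRP = (20.29% − 7.92%) / (1.80 − 0.40) = 8.8357%
R_f = 7.92% − 0.40 × 8.8357% = 4.3857%
β_Brixley = Cov / Var(R_m) = 0.07652 / 0.03904 = 1.9600
E(R_Brixley) = R_f + β × MRP = 4.3857% + 1.9600 × 8.8357% = 21.70%

21.70%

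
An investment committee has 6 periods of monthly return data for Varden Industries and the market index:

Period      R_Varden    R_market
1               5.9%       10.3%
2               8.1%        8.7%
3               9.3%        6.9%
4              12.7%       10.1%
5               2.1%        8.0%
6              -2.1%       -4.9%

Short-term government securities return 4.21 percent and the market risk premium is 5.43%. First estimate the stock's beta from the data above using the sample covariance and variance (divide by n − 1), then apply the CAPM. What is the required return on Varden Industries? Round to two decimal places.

8.04%

Mean R_i = (5.9 + 8.1 + 9.3 + 12.7 + 2.1 − 2.1) / 6 = 6.0000%
Mean R_m = (10.3 + 8.7 + 6.9 + 10.1 + 8.0 − 4.9) / 6 = 6.5167%
Σ(R_i − R̄_i)(R_m − R̄_m) = 116.1700  ⇒  Cov = 116.1700 / 5 = 23.2340
Σ(R_m − R̄_m)² = 164.6083  ⇒  Var(R_m) = 164.6083 / 5 = 32.9217
β = Cov / Var(R_m) = 23.2340 / 32.9217 = 0.7057
E(R) = R_f + β × MRP = 4.21% + 0.7057 × 5.43% = 8.04%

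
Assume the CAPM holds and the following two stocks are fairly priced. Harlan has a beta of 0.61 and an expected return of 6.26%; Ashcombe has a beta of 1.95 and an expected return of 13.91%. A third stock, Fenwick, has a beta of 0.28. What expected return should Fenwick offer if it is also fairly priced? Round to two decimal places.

4.38%

MRP (SML slope) = (13.91% − 6.26%) / (1.95 − 0.61) = 7.65% / 1.34 = 5.7090%
R_f (intercept) = 6.26% − 0.61 × 5.7090% = 2.7775%
E(R_Fenwick) = R_f + β × MRP = 2.7775% + 0.28 × 5.7090% = 4.38%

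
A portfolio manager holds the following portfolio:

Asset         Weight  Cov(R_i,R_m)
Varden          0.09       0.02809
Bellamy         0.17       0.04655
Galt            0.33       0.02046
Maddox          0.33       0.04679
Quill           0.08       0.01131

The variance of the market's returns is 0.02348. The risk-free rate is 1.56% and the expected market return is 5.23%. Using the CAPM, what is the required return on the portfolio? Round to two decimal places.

6.80%

β_Varden = 0.02809 / 0.02348 = 1.1963
β_Bellamy = 0.04655 / 0.02348 = 1.9825
β_Galt = 0.02046 / 0.02348 = 0.8714
β_Maddox = 0.04679 / 0.02348 = 1.9928
β_Quill = 0.01131 / 0.02348 = 0.4817
β_P = Σ w_i β_i = 0.09×1.1963 + 0.17×1.9825 + 0.33×0.8714 + 0.33×1.9928 + 0.08×0.4817 = 1.4284
MRP = 5.23% − 1.56% = 3.67%
E(R_P) = R_f + β_P × MRP = 1.56% + 1.4284 × 3.67% = 6.80%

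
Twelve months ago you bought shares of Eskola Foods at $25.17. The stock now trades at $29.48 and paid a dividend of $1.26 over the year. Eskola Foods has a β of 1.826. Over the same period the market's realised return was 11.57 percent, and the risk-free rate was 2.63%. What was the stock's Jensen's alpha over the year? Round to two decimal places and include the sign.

+3.18%

Realised HPR = (P1 + D1 − P0) / P0 = (29.48 + 1.26 − 25.17) / 25.17 = 5.57 / 25.17 = 22.1295%
MRP = 11.57% − 2.63% = 8.94%
CAPM required = R_f + β·MRP = 2.63% + 1.826 × 8.94% = 18.95444%
α = realised − required = 22.1295% − 18.95444% = +3.18%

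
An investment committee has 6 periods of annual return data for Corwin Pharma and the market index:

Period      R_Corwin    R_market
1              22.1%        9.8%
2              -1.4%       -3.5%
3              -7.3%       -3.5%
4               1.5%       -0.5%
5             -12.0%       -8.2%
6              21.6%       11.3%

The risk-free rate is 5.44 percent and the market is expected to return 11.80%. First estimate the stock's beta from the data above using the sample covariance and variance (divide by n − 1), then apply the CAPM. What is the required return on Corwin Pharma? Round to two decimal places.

Mean R_i = (22.1 − 1.4 − 7.3 + 1.5 − 12.0 + 21.6) / 6 = 4.0833%
Mean R_m = (9.8 − 3.5 − 3.5 − 0.5 − 8.2 + 11.3) / 6 = 0.9000%
Σ(R_i − R̄_i)(R_m − R̄_m) = 566.7100  ⇒  Cov = 566.7100 / 5 = 113.3420
Σ(R_m − R̄_m)² = 310.8600  ⇒  Var(R_m) = 310.8600 / 5 = 62.1720
β = Cov / Var(R_m) = 113.3420 / 62.1720 = 1.8230
MRP = 11.80% − 5.44% = 6.36%
E(R) = R_f + β × MRP = 5.44% + 1.8230 × 6.36% = 17.03%

17.03%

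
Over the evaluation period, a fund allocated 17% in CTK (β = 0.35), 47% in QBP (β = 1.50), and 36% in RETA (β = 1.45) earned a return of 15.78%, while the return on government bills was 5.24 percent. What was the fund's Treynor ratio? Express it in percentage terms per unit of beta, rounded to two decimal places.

β_P = 0.17×0.35 + 0.47×1.50 + 0.36×1.45 = 1.2865
Treynor = (R_P − R_f) / β_P = (15.78% − 5.24%) / 1.2865 = 10.54% / 1.2865 = 8.19%

8.19%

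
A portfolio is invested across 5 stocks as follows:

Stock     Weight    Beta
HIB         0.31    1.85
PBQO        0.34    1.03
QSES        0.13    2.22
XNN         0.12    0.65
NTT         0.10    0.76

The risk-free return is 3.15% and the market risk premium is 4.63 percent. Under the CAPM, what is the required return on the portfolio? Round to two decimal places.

9.48%

β_P = Σ w_i β_i = 0.31×1.85 + 0.34×1.03 + 0.13×2.22 + 0.12×0.65 + 0.10×0.76 = 1.3663
E(R_P) = R_f + β_P × MRP = 3.15% + 1.3663 × 4.63% = 9.48%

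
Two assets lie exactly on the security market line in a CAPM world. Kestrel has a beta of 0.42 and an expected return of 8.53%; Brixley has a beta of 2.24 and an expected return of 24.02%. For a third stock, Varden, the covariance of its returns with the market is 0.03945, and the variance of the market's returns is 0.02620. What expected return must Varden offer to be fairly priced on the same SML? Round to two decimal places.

17.77%

MRP = (24.02% − 8.53%) / (2.24 − 0.42) = 8.5110%
R_f = 8.53% − 0.42 × 8.5110% = 4.9554%
β_Varden = Cov / Var(R_m) = 0.03945 / 0.02620 = 1.5057
E(R_Varden) = R_f + β × MRP = 4.9554% + 1.5057 × 8.5110% = 17.77%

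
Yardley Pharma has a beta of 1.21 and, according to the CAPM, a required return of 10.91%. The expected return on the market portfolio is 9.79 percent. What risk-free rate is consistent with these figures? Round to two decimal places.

E(R) = R_f + β(E(R_m) − R_f) = R_f(1 − β) + β·E(R_m)
10.91% = R_f × (1 − 1.21) + 1.21 × 9.79%
10.91% = R_f × -0.21 + 11.8459%
R_f = (10.91% − 11.8459%) / -0.21 = 4.46%

4.46%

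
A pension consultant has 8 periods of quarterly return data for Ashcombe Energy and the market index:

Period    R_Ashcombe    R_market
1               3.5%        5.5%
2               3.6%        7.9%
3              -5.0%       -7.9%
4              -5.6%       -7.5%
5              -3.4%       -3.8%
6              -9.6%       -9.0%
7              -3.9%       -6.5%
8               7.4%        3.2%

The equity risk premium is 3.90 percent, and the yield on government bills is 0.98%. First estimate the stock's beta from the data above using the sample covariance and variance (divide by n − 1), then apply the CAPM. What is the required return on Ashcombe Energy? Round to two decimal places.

4.02%

Mean R_i = (3.5 + 3.6 − 5.0 − 5.6 − 3.4 − 9.6 − 3.9 + 7.4) / 8 = -1.6250%
Mean R_m = (5.5 + 7.9 − 7.9 − 7.5 − 3.8 − 9.0 − 6.5 + 3.2) / 8 = -2.2625%
Σ(R_i − R̄_i)(R_m − R̄_m) = 248.1275  ⇒  Cov = 248.1275 / 7 = 35.4468
Σ(R_m − R̄_m)² = 318.2988  ⇒  Var(R_m) = 318.2988 / 7 = 45.4713
β = Cov / Var(R_m) = 35.4468 / 45.4713 = 0.7795
E(R) = R_f + β × MRP = 0.98% + 0.7795 × 3.90% = 4.02%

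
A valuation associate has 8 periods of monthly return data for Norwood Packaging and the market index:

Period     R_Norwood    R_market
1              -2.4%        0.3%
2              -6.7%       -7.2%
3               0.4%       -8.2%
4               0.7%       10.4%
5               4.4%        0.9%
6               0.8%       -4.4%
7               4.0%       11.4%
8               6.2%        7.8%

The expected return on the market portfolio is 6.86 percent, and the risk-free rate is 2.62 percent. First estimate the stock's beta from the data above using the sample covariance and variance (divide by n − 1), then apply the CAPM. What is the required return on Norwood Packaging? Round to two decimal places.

Mean R_i = (-2.4 − 6.7 + 0.4 + 0.7 + 4.4 + 0.8 + 4.0 + 6.2) / 8 = 0.9250%
Mean R_m = (0.3 − 7.2 − 8.2 + 10.4 + 0.9 − 4.4 + 11.4 + 7.8) / 8 = 1.3750%
Σ(R_i − R̄_i)(R_m − R̄_m) = 135.7450  ⇒  Cov = 135.7450 / 7 = 19.3921
Σ(R_m − R̄_m)² = 423.1750  ⇒  Var(R_m) = 423.1750 / 7 = 60.4536
β = Cov / Var(R_m) = 19.3921 / 60.4536 = 0.3208
MRP = 6.86% − 2.62% = 4.24%
E(R) = R_f + β × MRP = 2.62% + 0.3208 × 4.24% = 3.98%

3.98%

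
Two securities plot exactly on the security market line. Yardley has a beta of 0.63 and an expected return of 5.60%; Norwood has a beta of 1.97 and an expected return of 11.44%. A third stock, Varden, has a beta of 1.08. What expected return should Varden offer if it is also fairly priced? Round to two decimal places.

MRP (SML slope) = (11.44% − 5.60%) / (1.97 − 0.63) = 5.84% / 1.34 = 4.3582%
R_f (intercept) = 5.60% − 0.63 × 4.3582% = 2.8543%
E(R_Varden) = R_f + β × MRP = 2.8543% + 1.08 × 4.3582% = 7.56%

7.56%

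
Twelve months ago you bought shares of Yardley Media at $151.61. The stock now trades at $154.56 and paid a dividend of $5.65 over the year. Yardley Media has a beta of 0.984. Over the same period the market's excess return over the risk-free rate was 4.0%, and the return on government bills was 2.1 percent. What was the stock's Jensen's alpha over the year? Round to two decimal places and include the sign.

-0.36%

Realised HPR = (P1 + D1 − P0) / P0 = (154.56 + 5.65 − 151.61) / 151.61 = 8.60 / 151.61 = 5.6724%
CAPM required = R_f + β·MRP = 2.1% + 0.984 × 4.0% = 6.0360%
α = realised − required = 5.6724% − 6.0360% = -0.36%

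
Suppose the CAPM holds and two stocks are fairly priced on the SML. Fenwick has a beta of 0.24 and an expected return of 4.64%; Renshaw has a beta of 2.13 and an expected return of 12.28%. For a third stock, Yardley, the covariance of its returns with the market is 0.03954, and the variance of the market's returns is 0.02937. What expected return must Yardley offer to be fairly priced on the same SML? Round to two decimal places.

9.11%

MRP = (12.28% − 4.64%) / (2.13 − 0.24) = 4.0423%
R_f = 4.64% − 0.24 × 4.0423% = 3.6698%
β_Yardley = Cov / Var(R_m) = 0.03954 / 0.02937 = 1.3463
E(R_Yardley) = R_f + β × MRP = 3.6698% + 1.3463 × 4.0423% = 9.11%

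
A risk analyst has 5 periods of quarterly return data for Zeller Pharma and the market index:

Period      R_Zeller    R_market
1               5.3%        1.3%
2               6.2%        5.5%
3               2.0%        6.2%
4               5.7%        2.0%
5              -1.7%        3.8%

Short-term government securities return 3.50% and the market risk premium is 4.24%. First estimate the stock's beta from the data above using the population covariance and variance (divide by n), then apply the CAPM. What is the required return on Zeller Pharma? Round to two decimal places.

1.75%

Mean R_i = (5.3 + 6.2 + 2.0 + 5.7 − 1.7) / 5 = 3.5000%
Mean R_m = (1.3 + 5.5 + 6.2 + 2.0 + 3.8) / 5 = 3.7600%
Σ(R_i − R̄_i)(R_m − R̄_m) = -7.4700  ⇒  Cov = -7.4700 / 5 = -1.4940
Σ(R_m − R̄_m)² = 18.1320  ⇒  Var(R_m) = 18.1320 / 5 = 3.6264
β = Cov / Var(R_m) = -1.4940 / 3.6264 = -0.4120
E(R) = R_f + β × MRP = 3.50% + -0.4120 × 4.24% = 1.75%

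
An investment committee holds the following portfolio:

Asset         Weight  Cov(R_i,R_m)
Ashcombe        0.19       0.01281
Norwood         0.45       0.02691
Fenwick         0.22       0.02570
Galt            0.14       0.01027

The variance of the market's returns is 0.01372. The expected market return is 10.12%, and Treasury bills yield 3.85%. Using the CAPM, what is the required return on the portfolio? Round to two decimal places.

13.74%

β_Ashcombe = 0.01281 / 0.01372 = 0.9337
β_Norwood = 0.02691 / 0.01372 = 1.9614
β_Fenwick = 0.02570 / 0.01372 = 1.8732
β_Galt = 0.01027 / 0.01372 = 0.7485
β_P = Σ w_i β_i = 0.19×0.9337 + 0.45×1.9614 + 0.22×1.8732 + 0.14×0.7485 = 1.5769
MRP = 10.12% − 3.85% = 6.27%
E(R_P) = R_f + β_P × MRP = 3.85% + 1.5769 × 6.27% = 13.74%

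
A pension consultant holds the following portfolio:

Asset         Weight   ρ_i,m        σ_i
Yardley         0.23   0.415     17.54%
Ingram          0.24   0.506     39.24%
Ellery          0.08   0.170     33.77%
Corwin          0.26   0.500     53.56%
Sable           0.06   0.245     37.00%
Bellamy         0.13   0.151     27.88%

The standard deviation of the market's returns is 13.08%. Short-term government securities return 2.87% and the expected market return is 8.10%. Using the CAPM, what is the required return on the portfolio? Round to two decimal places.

8.85%

β_Yardley = 0.415 × 17.54% / 13.08% = 0.5565
β_Ingram = 0.506 × 39.24% / 13.08% = 1.5180
β_Ellery = 0.170 × 33.77% / 13.08% = 0.4389
β_Corwin = 0.500 × 53.56% / 13.08% = 2.0474
β_Sable = 0.245 × 37.00% / 13.08% = 0.6930
β_Bellamy = 0.151 × 27.88% / 13.08% = 0.3219
β_P = Σ w_i β_i = 0.23×0.5565 + 0.24×1.5180 + 0.08×0.4389 + 0.26×2.0474 + 0.06×0.6930 + 0.13×0.3219 = 1.1432
MRP = 8.10% − 2.87% = 5.23%
E(R_P) = R_f + β_P × MRP = 2.87% + 1.1432 × 5.23% = 8.85%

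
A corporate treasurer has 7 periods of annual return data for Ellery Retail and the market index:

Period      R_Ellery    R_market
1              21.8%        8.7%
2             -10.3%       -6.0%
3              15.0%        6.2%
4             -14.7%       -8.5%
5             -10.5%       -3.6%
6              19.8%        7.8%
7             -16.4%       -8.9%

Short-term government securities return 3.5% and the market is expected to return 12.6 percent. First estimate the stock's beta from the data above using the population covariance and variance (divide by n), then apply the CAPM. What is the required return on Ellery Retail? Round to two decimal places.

Mean R_i = (21.8 − 10.3 + 15.0 − 14.7 − 10.5 + 19.8 − 16.4) / 7 = 0.6714%
Mean R_m = (8.7 − 6.0 + 6.2 − 8.5 − 3.6 + 7.8 − 8.9) / 7 = -0.6143%
Σ(R_i − R̄_i)(R_m − R̄_m) = 810.4971  ⇒  Cov = 810.4971 / 7 = 115.7853
Σ(R_m − R̄_m)² = 372.7486  ⇒  Var(R_m) = 372.7486 / 7 = 53.2498
β = Cov / Var(R_m) = 115.7853 / 53.2498 = 2.1744
MRP = 12.6% − 3.5% = 9.10%
E(R) = R_f + β × MRP = 3.5% + 2.1744 × 9.1% = 23.29%

23.29%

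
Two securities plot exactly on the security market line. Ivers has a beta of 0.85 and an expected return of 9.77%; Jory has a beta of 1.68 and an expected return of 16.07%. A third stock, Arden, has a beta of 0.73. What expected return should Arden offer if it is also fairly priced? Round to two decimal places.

8.86%

MRP (SML slope) = (16.07% − 9.77%) / (1.68 − 0.85) = 6.30% / 0.83 = 7.5904%
R_f (intercept) = 9.77% − 0.85 × 7.5904% = 3.3182%
E(R_Arden) = R_f + β × MRP = 3.3182% + 0.73 × 7.5904% = 8.86%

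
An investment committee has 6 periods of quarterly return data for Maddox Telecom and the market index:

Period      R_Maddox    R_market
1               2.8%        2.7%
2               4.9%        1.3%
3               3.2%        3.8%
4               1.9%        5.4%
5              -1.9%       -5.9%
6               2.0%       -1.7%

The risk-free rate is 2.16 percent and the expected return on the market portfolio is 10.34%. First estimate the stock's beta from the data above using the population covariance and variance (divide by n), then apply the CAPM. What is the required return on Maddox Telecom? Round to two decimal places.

5.25%

Mean R_i = (2.8 + 4.9 + 3.2 + 1.9 − 1.9 + 2.0) / 6 = 2.1500%
Mean R_m = (2.7 + 1.3 + 3.8 + 5.4 − 5.9 − 1.7) / 6 = 0.9333%
Σ(R_i − R̄_i)(R_m − R̄_m) = 32.1200  ⇒  Cov = 32.1200 / 6 = 5.3533
Σ(R_m − R̄_m)² = 85.0533  ⇒  Var(R_m) = 85.0533 / 6 = 14.1756
β = Cov / Var(R_m) = 5.3533 / 14.1756 = 0.3776
MRP = 10.34% − 2.16% = 8.18%
E(R) = R_f + β × MRP = 2.16% + 0.3776 × 8.18% = 5.25%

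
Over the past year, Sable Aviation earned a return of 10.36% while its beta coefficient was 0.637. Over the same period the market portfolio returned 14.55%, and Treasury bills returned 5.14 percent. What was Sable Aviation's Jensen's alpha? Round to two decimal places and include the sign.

-0.77%

Market excess return = 14.55% − 5.14% = 9.41%
CAPM benchmark = R_f + β(R_m − R_f) = 5.14% + 0.637 × 9.41% = 11.13417%
α = actual − benchmark = 10.36% − 11.13417% = -0.77%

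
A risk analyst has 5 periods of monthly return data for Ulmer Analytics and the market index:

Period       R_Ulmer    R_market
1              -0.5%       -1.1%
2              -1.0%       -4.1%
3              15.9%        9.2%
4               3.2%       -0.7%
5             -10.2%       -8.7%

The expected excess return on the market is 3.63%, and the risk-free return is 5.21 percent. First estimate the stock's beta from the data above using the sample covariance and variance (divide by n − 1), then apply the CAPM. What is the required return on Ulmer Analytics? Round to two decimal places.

10.36%

Mean R_i = (-0.5 − 1.0 + 15.9 + 3.2 − 10.2) / 5 = 1.4800%
Mean R_m = (-1.1 − 4.1 + 9.2 − 0.7 − 8.7) / 5 = -1.0800%
Σ(R_i − R̄_i)(R_m − R̄_m) = 245.4220  ⇒  Cov = 245.4220 / 4 = 61.3555
Σ(R_m − R̄_m)² = 173.0080  ⇒  Var(R_m) = 173.0080 / 4 = 43.2520
β = Cov / Var(R_m) = 61.3555 / 43.2520 = 1.4186
E(R) = R_f + β × MRP = 5.21% + 1.4186 × 3.63% = 10.36%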